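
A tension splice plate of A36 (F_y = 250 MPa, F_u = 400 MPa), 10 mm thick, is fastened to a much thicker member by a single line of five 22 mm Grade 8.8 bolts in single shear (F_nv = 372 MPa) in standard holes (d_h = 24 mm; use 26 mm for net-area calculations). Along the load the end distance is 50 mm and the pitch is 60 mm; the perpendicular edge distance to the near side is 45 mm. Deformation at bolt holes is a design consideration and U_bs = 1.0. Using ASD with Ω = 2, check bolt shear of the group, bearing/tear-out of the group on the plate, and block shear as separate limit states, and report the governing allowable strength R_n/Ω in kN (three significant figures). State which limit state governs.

272 kN (block shear governs)

Bolt shear: A_b = π·22²/4 = 380.1 mm²; R_n = 372 × 380.1 × 5 × 1 / 1000 = 707 kN → 707 / 2 = 354 kN.
Bearing: edge l_c = 38, r_n = 182.4 kN; interior l_c = 36, r_n = 172.8 kN; R_n = 182.4 + 4·172.8 = 873.6 kN → 437 kN.
Block shear: A_gv = 2900, A_nv = 1730, A_nt = 320 mm²; R_n = min(0.6F_uA_nv, 0.6F_yA_gv) + U_bs·F_u·A_nt = 543.2 kN → 272 kN.
Block shear governs: 272 kN.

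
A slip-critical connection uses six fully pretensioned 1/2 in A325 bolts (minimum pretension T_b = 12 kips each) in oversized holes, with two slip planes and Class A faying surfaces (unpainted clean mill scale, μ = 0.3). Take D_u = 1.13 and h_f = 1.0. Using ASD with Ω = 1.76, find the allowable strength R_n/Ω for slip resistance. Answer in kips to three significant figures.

27.7 kips

R_n = μ · D_u · h_f · T_b · n_s · n_b = 0.3 × 1.13 × 1.0 × 12 × 2 × 6 = 48.82 kips.
Allowable strength R_n/Ω = 48.82 / 1.76 = 27.7 kips.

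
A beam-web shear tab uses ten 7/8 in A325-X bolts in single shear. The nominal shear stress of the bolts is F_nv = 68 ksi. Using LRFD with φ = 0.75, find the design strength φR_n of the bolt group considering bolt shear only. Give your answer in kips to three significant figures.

307 kips

A_b = π × 0.875² / 4 = 0.6013 in².
R_n = F_nv · A_b · n · n_s = 68 × 0.6013 × 10 × 1 = 408.9 kips.
Design strength φR_n = 0.75 × 408.9 = 307 kips.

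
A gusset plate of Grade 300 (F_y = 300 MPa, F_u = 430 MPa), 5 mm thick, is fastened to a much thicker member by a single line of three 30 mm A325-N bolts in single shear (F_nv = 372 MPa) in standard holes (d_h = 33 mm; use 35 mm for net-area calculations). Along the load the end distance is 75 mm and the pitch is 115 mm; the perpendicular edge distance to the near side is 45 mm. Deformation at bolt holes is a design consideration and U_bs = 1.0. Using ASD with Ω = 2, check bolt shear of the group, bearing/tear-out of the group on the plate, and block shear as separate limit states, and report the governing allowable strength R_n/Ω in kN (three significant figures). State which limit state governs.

167 kN (block shear governs)

Bolt shear: A_b = π·30²/4 = 706.9 mm²; R_n = 372 × 706.9 × 3 × 1 / 1000 = 788.9 kN → 788.9 / 2 = 394 kN.
Bearing: edge l_c = 58.5, r_n = 150.9 kN; interior l_c = 82, r_n = 154.8 kN; R_n = 150.9 + 2·154.8 = 460.5 kN → 230 kN.
Block shear: A_gv = 1525, A_nv = 1088, A_nt = 137.5 mm²; R_n = min(0.6F_uA_nv, 0.6F_yA_gv) + U_bs·F_u·A_nt = 333.6 kN → 167 kN.
Block shear governs: 167 kN.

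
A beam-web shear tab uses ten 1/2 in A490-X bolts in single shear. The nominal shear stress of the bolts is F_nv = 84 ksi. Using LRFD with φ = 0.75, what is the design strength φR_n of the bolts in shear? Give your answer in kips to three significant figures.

A_b = π × 0.5² / 4 = 0.1963 in².
R_n = F_nv · A_b · n · n_s = 84 × 0.1963 × 10 × 1 = 164.9 kips.
Design strength φR_n = 0.75 × 164.9 = 124 kips.

124 kips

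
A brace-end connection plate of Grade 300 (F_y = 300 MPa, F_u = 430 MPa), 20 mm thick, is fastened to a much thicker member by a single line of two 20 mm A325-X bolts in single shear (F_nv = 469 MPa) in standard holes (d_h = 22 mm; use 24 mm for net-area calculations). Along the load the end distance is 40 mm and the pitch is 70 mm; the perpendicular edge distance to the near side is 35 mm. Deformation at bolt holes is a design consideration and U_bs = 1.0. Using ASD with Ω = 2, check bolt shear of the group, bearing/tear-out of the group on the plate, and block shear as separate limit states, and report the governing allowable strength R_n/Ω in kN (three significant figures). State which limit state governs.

147 kN (bolt shear governs)

Bolt shear: A_b = π·20²/4 = 314.2 mm²; R_n = 469 × 314.2 × 2 × 1 / 1000 = 294.7 kN → 294.7 / 2 = 147 kN.
Bearing: edge l_c = 29, r_n = 299.3 kN; interior l_c = 48, r_n = 412.8 kN; R_n = 299.3 + 1·412.8 = 712.1 kN → 356 kN.
Block shear: A_gv = 2200, A_nv = 1480, A_nt = 460 mm²; R_n = min(0.6F_uA_nv, 0.6F_yA_gv) + U_bs·F_u·A_nt = 579.6 kN → 290 kN.
Bolt shear governs: 147 kN.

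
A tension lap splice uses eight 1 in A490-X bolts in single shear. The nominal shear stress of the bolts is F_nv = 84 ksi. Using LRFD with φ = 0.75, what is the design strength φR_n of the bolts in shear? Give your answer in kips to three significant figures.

A_b = π × 1² / 4 = 0.7854 in².
R_n = F_nv · A_b · n · n_s = 84 × 0.7854 × 8 × 1 = 527.8 kips.
Design strength φR_n = 0.75 × 527.8 = 396 kips.

396 kips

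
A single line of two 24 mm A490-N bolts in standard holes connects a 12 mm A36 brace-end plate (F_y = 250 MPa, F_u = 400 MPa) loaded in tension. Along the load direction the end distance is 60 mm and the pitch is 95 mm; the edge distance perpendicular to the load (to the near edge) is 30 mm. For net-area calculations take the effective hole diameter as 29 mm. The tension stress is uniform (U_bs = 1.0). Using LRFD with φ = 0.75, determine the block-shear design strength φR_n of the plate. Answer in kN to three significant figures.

Shear plane L_v = 60 + 1·95 = 155 mm; A_gv = 155 × 12 = 1860 mm².
A_nv = (155 − 1.5·29) × 12 = 1338 mm².
A_nt = (30 − 0.5·29) × 12 = 186 mm².
0.6 F_u A_nv = 321.1 kN; 0.6 F_y A_gv = 279 kN → shear yielding governs the shear term.
R_n = 279 + 1.0 × 400 × 186 / 1000 = 353.4 kN.
Design strength φR_n = 0.75 × 353.4 = 265 kN.

265 kN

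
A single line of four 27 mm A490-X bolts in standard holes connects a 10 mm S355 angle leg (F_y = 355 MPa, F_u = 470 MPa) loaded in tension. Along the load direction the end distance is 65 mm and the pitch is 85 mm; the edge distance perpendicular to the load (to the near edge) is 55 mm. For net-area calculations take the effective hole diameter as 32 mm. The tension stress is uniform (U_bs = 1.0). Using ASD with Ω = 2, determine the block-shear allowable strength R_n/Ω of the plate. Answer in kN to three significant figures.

385 kN

Shear plane L_v = 65 + 3·85 = 320 mm; A_gv = 320 × 10 = 3200 mm².
A_nv = (320 − 3.5·32) × 10 = 2080 mm².
A_nt = (55 − 0.5·32) × 10 = 390 mm².
0.6 F_u A_nv = 586.6 kN; 0.6 F_y A_gv = 681.6 kN → shear rupture governs the shear term.
R_n = 586.6 + 1.0 × 470 × 390 / 1000 = 769.9 kN.
Allowable strength R_n/Ω = 769.9 / 2 = 385 kN.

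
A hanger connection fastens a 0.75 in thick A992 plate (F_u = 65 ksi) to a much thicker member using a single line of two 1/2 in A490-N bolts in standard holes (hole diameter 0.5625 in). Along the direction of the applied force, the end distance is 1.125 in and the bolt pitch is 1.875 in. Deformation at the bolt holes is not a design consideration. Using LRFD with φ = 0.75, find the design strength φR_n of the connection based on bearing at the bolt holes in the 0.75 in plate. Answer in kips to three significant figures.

Per bolt r_n = 1.5 l_c t F_u ≤ 3.0 d t F_u; upper limit = 3.0 × 0.5 × 0.75 × 65 = 73.12 kips.
Edge bolt: l_c = 1.125 − 0.5625/2 = 0.8438 in → 1.5 × 0.8438 × 0.75 × 65 = 61.7 → r_n = 61.7 kips.
Interior bolts: l_c = 1.875 − 0.5625 = 1.312 in → 1.5 × 1.312 × 0.75 × 65 = 95.98 → r_n = 73.12 kips.
R_n = 1 × 61.7 + 1 × 73.12 = 134.8 kips.
Design strength φR_n = 0.75 × 134.8 = 101 kips.

101 kips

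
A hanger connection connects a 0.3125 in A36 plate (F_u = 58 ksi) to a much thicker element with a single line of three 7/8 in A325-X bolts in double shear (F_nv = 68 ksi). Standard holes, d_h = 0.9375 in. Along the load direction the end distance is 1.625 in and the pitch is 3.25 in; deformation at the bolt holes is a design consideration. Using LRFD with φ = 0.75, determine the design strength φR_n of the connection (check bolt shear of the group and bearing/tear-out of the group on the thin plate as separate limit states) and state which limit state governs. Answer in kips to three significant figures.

Bolt shear: A_b = π·0.875²/4 = 0.6013 in²; R_n = 68 × 0.6013 × 3 × 2 = 245.3 kips → 0.75 × 245.3 = 184 kips.
Bearing (1.2 l_c t F_u ≤ 2.4 d t F_u): upper limit = 2.4·0.875·0.3125·58 = 38.06 kips.
  Edge l_c = 1.625 − 0.9375/2 = 1.156 → r_n = 25.15 kips; interior l_c = 3.25 − 0.9375 = 2.312 → r_n = 38.06 kips.
  R_n,bearing = 1·25.15 + 2·38.06 = 101.3 kips → 0.75 × 101.3 = 76 kips.
Bearing governs: 76 kips.

76 kips (bearing governs)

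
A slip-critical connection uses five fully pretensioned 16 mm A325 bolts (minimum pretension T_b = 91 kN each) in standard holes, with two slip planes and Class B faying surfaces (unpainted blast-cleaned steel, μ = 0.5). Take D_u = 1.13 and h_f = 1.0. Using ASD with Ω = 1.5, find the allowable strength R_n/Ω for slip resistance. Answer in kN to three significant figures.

343 kN

R_n = μ · D_u · h_f · T_b · n_s · n_b = 0.5 × 1.13 × 1.0 × 91 × 2 × 5 = 514.1 kN.
Allowable strength R_n/Ω = 514.1 / 1.5 = 343 kN.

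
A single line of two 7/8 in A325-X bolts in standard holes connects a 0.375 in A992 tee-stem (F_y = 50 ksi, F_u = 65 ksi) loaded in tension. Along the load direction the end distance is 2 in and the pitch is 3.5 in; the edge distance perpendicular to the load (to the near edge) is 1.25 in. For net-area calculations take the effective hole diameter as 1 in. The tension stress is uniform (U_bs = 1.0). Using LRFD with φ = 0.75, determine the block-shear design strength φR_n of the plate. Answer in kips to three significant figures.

Shear plane L_v = 2 + 1·3.5 = 5.5 in; A_gv = 5.5 × 0.375 = 2.062 in².
A_nv = (5.5 − 1.5·1) × 0.375 = 1.5 in².
A_nt = (1.25 − 0.5·1) × 0.375 = 0.2812 in².
0.6 F_u A_nv = 58.5 kips; 0.6 F_y A_gv = 61.88 kips → shear rupture governs the shear term.
R_n = 58.5 + 1.0 × 65 × 0.2812 = 76.78 kips.
Design strength φR_n = 0.75 × 76.78 = 57.6 kips.

57.6 kips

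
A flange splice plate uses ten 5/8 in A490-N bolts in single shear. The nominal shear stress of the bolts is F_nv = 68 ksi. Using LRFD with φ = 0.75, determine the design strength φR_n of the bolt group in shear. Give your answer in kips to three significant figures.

156 kips

A_b = π × 0.625² / 4 = 0.3068 in².
R_n = F_nv · A_b · n · n_s = 68 × 0.3068 × 10 × 1 = 208.6 kips.
Design strength φR_n = 0.75 × 208.6 = 156 kips.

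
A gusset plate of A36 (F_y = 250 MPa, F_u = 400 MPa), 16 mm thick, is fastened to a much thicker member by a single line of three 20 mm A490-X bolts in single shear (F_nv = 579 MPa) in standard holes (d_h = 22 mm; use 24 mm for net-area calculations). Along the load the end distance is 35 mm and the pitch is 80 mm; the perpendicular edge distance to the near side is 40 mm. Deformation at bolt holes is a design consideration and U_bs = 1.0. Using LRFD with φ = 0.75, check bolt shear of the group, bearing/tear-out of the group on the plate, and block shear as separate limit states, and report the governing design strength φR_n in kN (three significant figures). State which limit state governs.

Bolt shear: A_b = π·20²/4 = 314.2 mm²; R_n = 579 × 314.2 × 3 × 1 / 1000 = 545.7 kN → 0.75 × 545.7 = 409 kN.
Bearing: edge l_c = 24, r_n = 184.3 kN; interior l_c = 58, r_n = 307.2 kN; R_n = 184.3 + 2·307.2 = 798.7 kN → 599 kN.
Block shear: A_gv = 3120, A_nv = 2160, A_nt = 448 mm²; R_n = min(0.6F_uA_nv, 0.6F_yA_gv) + U_bs·F_u·A_nt = 647.2 kN → 485 kN.
Bolt shear governs: 409 kN.

409 kN (bolt shear governs)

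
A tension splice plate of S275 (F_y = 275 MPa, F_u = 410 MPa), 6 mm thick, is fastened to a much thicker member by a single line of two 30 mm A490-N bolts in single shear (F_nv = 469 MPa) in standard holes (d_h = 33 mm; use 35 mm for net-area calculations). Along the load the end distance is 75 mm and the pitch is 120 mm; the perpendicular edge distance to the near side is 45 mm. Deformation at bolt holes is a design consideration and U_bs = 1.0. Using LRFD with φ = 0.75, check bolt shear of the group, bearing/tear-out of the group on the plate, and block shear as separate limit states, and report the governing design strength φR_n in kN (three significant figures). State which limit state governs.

196 kN (block shear governs)

Bolt shear: A_b = π·30²/4 = 706.9 mm²; R_n = 469 × 706.9 × 2 × 1 / 1000 = 663 kN → 0.75 × 663 = 497 kN.
Bearing: edge l_c = 58.5, r_n = 172.7 kN; interior l_c = 87, r_n = 177.1 kN; R_n = 172.7 + 1·177.1 = 349.8 kN → 262 kN.
Block shear: A_gv = 1170, A_nv = 855, A_nt = 165 mm²; R_n = min(0.6F_uA_nv, 0.6F_yA_gv) + U_bs·F_u·A_nt = 260.7 kN → 196 kN.
Block shear governs: 196 kN.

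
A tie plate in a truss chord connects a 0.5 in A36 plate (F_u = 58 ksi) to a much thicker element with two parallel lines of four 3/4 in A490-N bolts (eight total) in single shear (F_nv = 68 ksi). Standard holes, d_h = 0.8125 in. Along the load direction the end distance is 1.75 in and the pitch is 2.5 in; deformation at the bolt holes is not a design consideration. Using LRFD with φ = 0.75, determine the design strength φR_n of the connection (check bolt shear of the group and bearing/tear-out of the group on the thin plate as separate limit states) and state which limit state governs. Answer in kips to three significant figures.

180 kips (bolt shear governs)

Bolt shear: A_b = π·0.75²/4 = 0.4418 in²; R_n = 68 × 0.4418 × 8 × 1 = 240.3 kips → 0.75 × 240.3 = 180 kips.
Bearing (1.5 l_c t F_u ≤ 3.0 d t F_u): upper limit = 3.0·0.75·0.5·58 = 65.25 kips.
  Edge l_c = 1.75 − 0.8125/2 = 1.344 → r_n = 58.45 kips; interior l_c = 2.5 − 0.8125 = 1.688 → r_n = 65.25 kips.
  R_n,bearing = 2·58.45 + 6·65.25 = 508.4 kips → 0.75 × 508.4 = 381 kips.
Bolt shear governs: 180 kips.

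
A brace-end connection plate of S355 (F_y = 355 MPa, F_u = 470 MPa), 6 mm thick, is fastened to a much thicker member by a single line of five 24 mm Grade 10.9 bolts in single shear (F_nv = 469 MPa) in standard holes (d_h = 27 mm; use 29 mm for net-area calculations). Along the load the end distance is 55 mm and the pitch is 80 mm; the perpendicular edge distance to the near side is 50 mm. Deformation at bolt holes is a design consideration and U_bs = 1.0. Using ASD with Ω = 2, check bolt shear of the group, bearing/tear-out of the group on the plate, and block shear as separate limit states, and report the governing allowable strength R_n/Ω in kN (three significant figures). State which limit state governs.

257 kN (block shear governs)

Bolt shear: A_b = π·24²/4 = 452.4 mm²; R_n = 469 × 452.4 × 5 × 1 / 1000 = 1061 kN → 1061 / 2 = 530 kN.
Bearing: edge l_c = 41.5, r_n = 140.4 kN; interior l_c = 53, r_n = 162.4 kN; R_n = 140.4 + 4·162.4 = 790.2 kN → 395 kN.
Block shear: A_gv = 2250, A_nv = 1467, A_nt = 213 mm²; R_n = min(0.6F_uA_nv, 0.6F_yA_gv) + U_bs·F_u·A_nt = 513.8 kN → 257 kN.
Block shear governs: 257 kN.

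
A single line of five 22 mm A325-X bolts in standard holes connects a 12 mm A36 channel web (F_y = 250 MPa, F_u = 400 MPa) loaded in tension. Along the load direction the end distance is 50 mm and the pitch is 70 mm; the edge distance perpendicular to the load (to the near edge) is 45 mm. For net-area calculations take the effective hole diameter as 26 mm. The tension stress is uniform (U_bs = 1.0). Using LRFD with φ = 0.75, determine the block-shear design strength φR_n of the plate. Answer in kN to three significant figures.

Shear plane L_v = 50 + 4·70 = 330 mm; A_gv = 330 × 12 = 3960 mm².
A_nv = (330 − 4.5·26) × 12 = 2556 mm².
A_nt = (45 − 0.5·26) × 12 = 384 mm².
0.6 F_u A_nv = 613.4 kN; 0.6 F_y A_gv = 594 kN → shear yielding governs the shear term.
R_n = 594 + 1.0 × 400 × 384 / 1000 = 747.6 kN.
Design strength φR_n = 0.75 × 747.6 = 561 kN.

561 kN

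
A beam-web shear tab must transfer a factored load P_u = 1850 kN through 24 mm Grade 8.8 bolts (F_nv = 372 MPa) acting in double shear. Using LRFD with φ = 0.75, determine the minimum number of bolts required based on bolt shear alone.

8 bolts

A_b = π·24²/4 = 452.4 mm².
Per-bolt design strength φR_n = 0.75 × 372 × 452.4 × 2 / 1000 = 252.4 kN.
n ≥ 1850 / 252.4 = 7.329 → use 8 bolts.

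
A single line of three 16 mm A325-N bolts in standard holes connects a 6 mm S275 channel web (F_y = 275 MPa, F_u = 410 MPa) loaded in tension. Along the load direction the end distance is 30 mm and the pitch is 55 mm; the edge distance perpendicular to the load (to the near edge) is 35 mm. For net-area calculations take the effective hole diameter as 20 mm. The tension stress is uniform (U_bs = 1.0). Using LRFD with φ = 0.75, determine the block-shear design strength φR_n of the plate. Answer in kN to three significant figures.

146 kN

Shear plane L_v = 30 + 2·55 = 140 mm; A_gv = 140 × 6 = 840 mm².
A_nv = (140 − 2.5·20) × 6 = 540 mm².
A_nt = (35 − 0.5·20) × 6 = 150 mm².
0.6 F_u A_nv = 132.8 kN; 0.6 F_y A_gv = 138.6 kN → shear rupture governs the shear term.
R_n = 132.8 + 1.0 × 410 × 150 / 1000 = 194.3 kN.
Design strength φR_n = 0.75 × 194.3 = 146 kN.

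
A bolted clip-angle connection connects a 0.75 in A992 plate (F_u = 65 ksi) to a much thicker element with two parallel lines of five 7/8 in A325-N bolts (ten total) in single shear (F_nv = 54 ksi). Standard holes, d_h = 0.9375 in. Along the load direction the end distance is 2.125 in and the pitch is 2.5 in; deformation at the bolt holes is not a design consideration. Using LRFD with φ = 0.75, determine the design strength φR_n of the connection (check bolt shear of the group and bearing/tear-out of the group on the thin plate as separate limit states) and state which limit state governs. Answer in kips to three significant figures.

Bolt shear: A_b = π·0.875²/4 = 0.6013 in²; R_n = 54 × 0.6013 × 10 × 1 = 324.7 kips → 0.75 × 324.7 = 244 kips.
Bearing (1.5 l_c t F_u ≤ 3.0 d t F_u): upper limit = 3.0·0.875·0.75·65 = 128 kips.
  Edge l_c = 2.125 − 0.9375/2 = 1.656 → r_n = 121.1 kips; interior l_c = 2.5 − 0.9375 = 1.562 → r_n = 114.3 kips.
  R_n,bearing = 2·121.1 + 8·114.3 = 1156 kips → 0.75 × 1156 = 867 kips.
Bolt shear governs: 244 kips.

244 kips (bolt shear governs)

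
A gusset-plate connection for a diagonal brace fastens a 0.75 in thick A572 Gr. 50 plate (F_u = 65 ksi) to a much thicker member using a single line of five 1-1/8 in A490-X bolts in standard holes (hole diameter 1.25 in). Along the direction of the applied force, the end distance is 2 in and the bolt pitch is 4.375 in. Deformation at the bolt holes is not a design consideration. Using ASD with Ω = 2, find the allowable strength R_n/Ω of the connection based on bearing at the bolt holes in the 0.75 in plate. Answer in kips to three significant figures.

Per bolt r_n = 1.5 l_c t F_u ≤ 3.0 d t F_u; upper limit = 3.0 × 1.125 × 0.75 × 65 = 164.5 kips.
Edge bolt: l_c = 2 − 1.25/2 = 1.375 in → 1.5 × 1.375 × 0.75 × 65 = 100.5 → r_n = 100.5 kips.
Interior bolts: l_c = 4.375 − 1.25 = 3.125 in → 1.5 × 3.125 × 0.75 × 65 = 228.5 → r_n = 164.5 kips.
R_n = 1 × 100.5 + 4 × 164.5 = 758.7 kips.
Allowable strength R_n/Ω = 758.7 / 2 = 379 kips.

379 kips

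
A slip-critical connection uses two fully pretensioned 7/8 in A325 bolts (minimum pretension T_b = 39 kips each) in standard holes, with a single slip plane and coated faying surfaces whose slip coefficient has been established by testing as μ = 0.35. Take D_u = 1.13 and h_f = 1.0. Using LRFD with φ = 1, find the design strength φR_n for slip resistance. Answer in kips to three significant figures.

R_n = μ · D_u · h_f · T_b · n_s · n_b = 0.35 × 1.13 × 1.0 × 39 × 1 × 2 = 30.85 kips.
Design strength φR_n = 1 × 30.85 = 30.8 kips.

30.8 kips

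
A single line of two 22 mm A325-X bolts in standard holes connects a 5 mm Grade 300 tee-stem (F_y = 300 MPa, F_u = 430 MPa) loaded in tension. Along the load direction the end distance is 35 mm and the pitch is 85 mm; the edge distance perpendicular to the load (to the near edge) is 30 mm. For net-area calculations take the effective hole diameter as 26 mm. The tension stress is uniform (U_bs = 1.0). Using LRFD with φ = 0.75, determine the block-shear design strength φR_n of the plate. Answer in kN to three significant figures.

106 kN

Shear plane L_v = 35 + 1·85 = 120 mm; A_gv = 120 × 5 = 600 mm².
A_nv = (120 − 1.5·26) × 5 = 405 mm².
A_nt = (30 − 0.5·26) × 5 = 85 mm².
0.6 F_u A_nv = 104.5 kN; 0.6 F_y A_gv = 108 kN → shear rupture governs the shear term.
R_n = 104.5 + 1.0 × 430 × 85 / 1000 = 141 kN.
Design strength φR_n = 0.75 × 141 = 106 kN.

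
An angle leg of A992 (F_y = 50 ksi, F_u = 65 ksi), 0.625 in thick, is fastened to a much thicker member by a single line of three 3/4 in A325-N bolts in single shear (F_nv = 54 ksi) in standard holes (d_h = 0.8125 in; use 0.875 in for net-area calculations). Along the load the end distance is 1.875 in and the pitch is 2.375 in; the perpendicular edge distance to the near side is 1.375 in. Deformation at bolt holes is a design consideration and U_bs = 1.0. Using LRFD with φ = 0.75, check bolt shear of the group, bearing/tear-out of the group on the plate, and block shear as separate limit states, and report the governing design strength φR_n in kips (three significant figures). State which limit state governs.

Bolt shear: A_b = π·0.75²/4 = 0.4418 in²; R_n = 54 × 0.4418 × 3 × 1 = 71.57 kips → 0.75 × 71.57 = 53.7 kips.
Bearing: edge l_c = 1.469, r_n = 71.6 kips; interior l_c = 1.562, r_n = 73.12 kips; R_n = 71.6 + 2·73.12 = 217.9 kips → 163 kips.
Block shear: A_gv = 4.141, A_nv = 2.773, A_nt = 0.5859 in²; R_n = min(0.6F_uA_nv, 0.6F_yA_gv) + U_bs·F_u·A_nt = 146.2 kips → 110 kips.
Bolt shear governs: 53.7 kips.

53.7 kips (bolt shear governs)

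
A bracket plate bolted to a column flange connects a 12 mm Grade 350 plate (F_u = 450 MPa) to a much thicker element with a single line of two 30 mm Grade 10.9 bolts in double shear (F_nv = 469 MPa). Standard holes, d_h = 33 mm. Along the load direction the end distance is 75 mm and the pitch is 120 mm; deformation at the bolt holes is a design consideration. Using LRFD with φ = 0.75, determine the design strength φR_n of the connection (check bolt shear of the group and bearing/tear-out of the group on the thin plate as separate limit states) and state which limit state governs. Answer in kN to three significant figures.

576 kN (bearing governs)

Bolt shear: A_b = π·30²/4 = 706.9 mm²; R_n = 469 × 706.9 × 2 × 2 / 1000 = 1326 kN → 0.75 × 1326 = 995 kN.
Bearing (1.2 l_c t F_u ≤ 2.4 d t F_u): upper limit = 2.4·30·12·450 / 1000 = 388.8 kN.
  Edge l_c = 75 − 33/2 = 58.5 → r_n = 379.1 kN; interior l_c = 120 − 33 = 87 → r_n = 388.8 kN.
  R_n,bearing = 1·379.1 + 1·388.8 = 767.9 kN → 0.75 × 767.9 = 576 kN.
Bearing governs: 576 kN.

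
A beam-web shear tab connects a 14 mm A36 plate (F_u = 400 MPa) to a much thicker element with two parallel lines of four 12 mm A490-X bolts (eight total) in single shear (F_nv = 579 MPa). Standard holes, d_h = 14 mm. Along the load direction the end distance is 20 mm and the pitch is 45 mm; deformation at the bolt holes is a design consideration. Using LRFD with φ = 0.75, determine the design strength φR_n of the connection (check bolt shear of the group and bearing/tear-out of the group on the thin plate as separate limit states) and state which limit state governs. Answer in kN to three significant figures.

393 kN (bolt shear governs)

Bolt shear: A_b = π·12²/4 = 113.1 mm²; R_n = 579 × 113.1 × 8 × 1 / 1000 = 523.9 kN → 0.75 × 523.9 = 393 kN.
Bearing (1.2 l_c t F_u ≤ 2.4 d t F_u): upper limit = 2.4·12·14·400 / 1000 = 161.3 kN.
  Edge l_c = 20 − 14/2 = 13 → r_n = 87.36 kN; interior l_c = 45 − 14 = 31 → r_n = 161.3 kN.
  R_n,bearing = 2·87.36 + 6·161.3 = 1142 kN → 0.75 × 1142 = 857 kN.
Bolt shear governs: 393 kN.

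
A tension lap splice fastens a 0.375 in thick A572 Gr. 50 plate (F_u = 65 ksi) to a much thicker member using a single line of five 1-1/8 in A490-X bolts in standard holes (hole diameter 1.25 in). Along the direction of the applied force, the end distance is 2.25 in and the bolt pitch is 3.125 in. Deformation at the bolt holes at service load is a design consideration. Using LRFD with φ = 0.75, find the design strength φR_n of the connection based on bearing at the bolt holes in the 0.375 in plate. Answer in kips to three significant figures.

200 kips

Per bolt r_n = 1.2 l_c t F_u ≤ 2.4 d t F_u; upper limit = 2.4 × 1.125 × 0.375 × 65 = 65.81 kips.
Edge bolt: l_c = 2.25 − 1.25/2 = 1.625 in → 1.2 × 1.625 × 0.375 × 65 = 47.53 → r_n = 47.53 kips.
Interior bolts: l_c = 3.125 − 1.25 = 1.875 in → 1.2 × 1.875 × 0.375 × 65 = 54.84 → r_n = 54.84 kips.
R_n = 1 × 47.53 + 4 × 54.84 = 266.9 kips.
Design strength φR_n = 0.75 × 266.9 = 200 kips.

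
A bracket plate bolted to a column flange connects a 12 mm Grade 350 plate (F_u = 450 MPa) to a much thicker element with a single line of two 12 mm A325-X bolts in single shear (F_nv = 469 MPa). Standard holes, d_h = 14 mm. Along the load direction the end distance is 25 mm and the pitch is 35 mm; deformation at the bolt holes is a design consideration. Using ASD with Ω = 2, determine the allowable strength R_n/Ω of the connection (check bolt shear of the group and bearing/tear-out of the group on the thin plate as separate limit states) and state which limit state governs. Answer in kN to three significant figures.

53 kN (bolt shear governs)

Bolt shear: A_b = π·12²/4 = 113.1 mm²; R_n = 469 × 113.1 × 2 × 1 / 1000 = 106.1 kN → 106.1 / 2 = 53 kN.
Bearing (1.2 l_c t F_u ≤ 2.4 d t F_u): upper limit = 2.4·12·12·450 / 1000 = 155.5 kN.
  Edge l_c = 25 − 14/2 = 18 → r_n = 116.6 kN; interior l_c = 35 − 14 = 21 → r_n = 136.1 kN.
  R_n,bearing = 1·116.6 + 1·136.1 = 252.7 kN → 252.7 / 2 = 126 kN.
Bolt shear governs: 53 kN.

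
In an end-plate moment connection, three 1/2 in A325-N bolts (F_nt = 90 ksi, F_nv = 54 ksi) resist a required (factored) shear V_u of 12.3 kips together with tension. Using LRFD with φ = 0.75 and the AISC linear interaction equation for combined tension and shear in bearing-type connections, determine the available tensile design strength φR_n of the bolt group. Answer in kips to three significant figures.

A_b = π·0.5²/4 = 0.1963 in²; f_rv = 12.3 / (3 × 0.1963) = 20.88 ksi.
F'_nt = 1.3 F_nt − (F_nt / φF_nv) f_rv = 1.3·90 − (90/(0.75·54))·20.88 = 70.6 ksi, capped at F_nt → F'_nt = 70.6 ksi.
R_n = F'_nt · A_b · n = 70.6 × 0.1963 × 3 = 41.59 kips.
Design strength φR_n = 0.75 × 41.59 = 31.2 kips.

31.2 kips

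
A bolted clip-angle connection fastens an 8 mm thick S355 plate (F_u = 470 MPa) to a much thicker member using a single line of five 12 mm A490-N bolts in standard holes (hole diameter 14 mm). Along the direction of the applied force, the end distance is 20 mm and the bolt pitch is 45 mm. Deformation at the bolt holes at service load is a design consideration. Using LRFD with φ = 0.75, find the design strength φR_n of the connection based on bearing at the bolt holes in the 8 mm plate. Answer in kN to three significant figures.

Per bolt r_n = 1.2 l_c t F_u ≤ 2.4 d t F_u; upper limit = 2.4 × 12 × 8 × 470 / 1000 = 108.3 kN.
Edge bolt: l_c = 20 − 14/2 = 13 mm → 1.2 × 13 × 8 × 470 / 1000 = 58.66 → r_n = 58.66 kN.
Interior bolts: l_c = 45 − 14 = 31 mm → 1.2 × 31 × 8 × 470 / 1000 = 139.9 → r_n = 108.3 kN.
R_n = 1 × 58.66 + 4 × 108.3 = 491.8 kN.
Design strength φR_n = 0.75 × 491.8 = 369 kN.

369 kN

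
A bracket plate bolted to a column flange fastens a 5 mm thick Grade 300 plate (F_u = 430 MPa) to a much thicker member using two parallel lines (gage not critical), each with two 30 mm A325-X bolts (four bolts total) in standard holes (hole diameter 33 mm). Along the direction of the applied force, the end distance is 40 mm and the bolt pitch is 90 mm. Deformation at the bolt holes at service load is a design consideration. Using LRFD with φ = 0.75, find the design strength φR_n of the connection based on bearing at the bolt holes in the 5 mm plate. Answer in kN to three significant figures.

312 kN

Per bolt r_n = 1.2 l_c t F_u ≤ 2.4 d t F_u; upper limit = 2.4 × 30 × 5 × 430 / 1000 = 154.8 kN.
Edge bolt: l_c = 40 − 33/2 = 23.5 mm → 1.2 × 23.5 × 5 × 430 / 1000 = 60.63 → r_n = 60.63 kN.
Interior bolts: l_c = 90 − 33 = 57 mm → 1.2 × 57 × 5 × 430 / 1000 = 147.1 → r_n = 147.1 kN.
R_n = 2 × 60.63 + 2 × 147.1 = 415.4 kN.
Design strength φR_n = 0.75 × 415.4 = 312 kN.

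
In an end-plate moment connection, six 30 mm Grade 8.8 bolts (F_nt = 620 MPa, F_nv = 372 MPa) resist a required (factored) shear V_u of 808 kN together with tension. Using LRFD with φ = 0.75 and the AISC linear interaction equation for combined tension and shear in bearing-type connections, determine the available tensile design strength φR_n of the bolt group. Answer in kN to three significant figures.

1220 kN

A_b = π·30²/4 = 706.9 mm²; f_rv = 808 × 1000 / (6 × 706.9) = 190.5 MPa.
F'_nt = 1.3 F_nt − (F_nt / φF_nv) f_rv = 1.3·620 − (620/(0.75·372))·190.5 = 382.6 MPa, capped at F_nt → F'_nt = 382.6 MPa.
R_n = F'_nt · A_b · n = 382.6 × 706.9 × 6 / 1000 = 1623 kN.
Design strength φR_n = 0.75 × 1623 = 1220 kN.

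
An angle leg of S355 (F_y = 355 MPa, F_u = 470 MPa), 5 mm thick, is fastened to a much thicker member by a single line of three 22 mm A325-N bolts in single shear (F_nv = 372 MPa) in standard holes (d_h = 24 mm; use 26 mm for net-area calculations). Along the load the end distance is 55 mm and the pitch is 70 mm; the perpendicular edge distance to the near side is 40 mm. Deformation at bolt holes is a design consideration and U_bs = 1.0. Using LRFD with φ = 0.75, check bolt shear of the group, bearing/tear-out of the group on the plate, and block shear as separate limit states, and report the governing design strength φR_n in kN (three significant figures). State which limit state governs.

185 kN (block shear governs)

Bolt shear: A_b = π·22²/4 = 380.1 mm²; R_n = 372 × 380.1 × 3 × 1 / 1000 = 424.2 kN → 0.75 × 424.2 = 318 kN.
Bearing: edge l_c = 43, r_n = 121.3 kN; interior l_c = 46, r_n = 124.1 kN; R_n = 121.3 + 2·124.1 = 369.4 kN → 277 kN.
Block shear: A_gv = 975, A_nv = 650, A_nt = 135 mm²; R_n = min(0.6F_uA_nv, 0.6F_yA_gv) + U_bs·F_u·A_nt = 246.8 kN → 185 kN.
Block shear governs: 185 kN.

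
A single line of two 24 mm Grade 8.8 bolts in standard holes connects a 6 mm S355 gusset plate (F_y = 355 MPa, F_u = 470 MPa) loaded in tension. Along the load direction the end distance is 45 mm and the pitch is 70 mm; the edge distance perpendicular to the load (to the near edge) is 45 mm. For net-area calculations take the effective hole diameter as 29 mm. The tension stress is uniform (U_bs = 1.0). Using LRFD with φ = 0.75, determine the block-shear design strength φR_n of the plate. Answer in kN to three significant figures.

155 kN

Shear plane L_v = 45 + 1·70 = 115 mm; A_gv = 115 × 6 = 690 mm².
A_nv = (115 − 1.5·29) × 6 = 429 mm².
A_nt = (45 − 0.5·29) × 6 = 183 mm².
0.6 F_u A_nv = 121 kN; 0.6 F_y A_gv = 147 kN → shear rupture governs the shear term.
R_n = 121 + 1.0 × 470 × 183 / 1000 = 207 kN.
Design strength φR_n = 0.75 × 207 = 155 kN.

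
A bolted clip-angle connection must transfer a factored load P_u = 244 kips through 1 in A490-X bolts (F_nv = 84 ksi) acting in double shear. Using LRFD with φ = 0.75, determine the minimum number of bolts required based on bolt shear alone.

A_b = π·1²/4 = 0.7854 in².
Per-bolt design strength φR_n = 0.75 × 84 × 0.7854 × 2 = 98.96 kips.
n ≥ 244 / 98.96 = 2.466 → use 3 bolts.

3 bolts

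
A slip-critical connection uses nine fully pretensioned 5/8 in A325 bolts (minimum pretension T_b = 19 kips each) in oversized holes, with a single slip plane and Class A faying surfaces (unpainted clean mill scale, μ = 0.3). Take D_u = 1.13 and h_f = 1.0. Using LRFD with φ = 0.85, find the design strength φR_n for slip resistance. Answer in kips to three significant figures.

R_n = μ · D_u · h_f · T_b · n_s · n_b = 0.3 × 1.13 × 1.0 × 19 × 1 × 9 = 57.97 kips.
Design strength φR_n = 0.85 × 57.97 = 49.3 kips.

49.3 kips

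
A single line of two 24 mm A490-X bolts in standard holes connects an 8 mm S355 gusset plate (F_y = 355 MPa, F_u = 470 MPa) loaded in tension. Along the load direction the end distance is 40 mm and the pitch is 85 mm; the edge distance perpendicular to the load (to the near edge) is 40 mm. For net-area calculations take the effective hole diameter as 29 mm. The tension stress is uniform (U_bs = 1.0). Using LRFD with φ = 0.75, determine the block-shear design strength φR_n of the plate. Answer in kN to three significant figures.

Shear plane L_v = 40 + 1·85 = 125 mm; A_gv = 125 × 8 = 1000 mm².
A_nv = (125 − 1.5·29) × 8 = 652 mm².
A_nt = (40 − 0.5·29) × 8 = 204 mm².
0.6 F_u A_nv = 183.9 kN; 0.6 F_y A_gv = 213 kN → shear rupture governs the shear term.
R_n = 183.9 + 1.0 × 470 × 204 / 1000 = 279.7 kN.
Design strength φR_n = 0.75 × 279.7 = 210 kN.

210 kN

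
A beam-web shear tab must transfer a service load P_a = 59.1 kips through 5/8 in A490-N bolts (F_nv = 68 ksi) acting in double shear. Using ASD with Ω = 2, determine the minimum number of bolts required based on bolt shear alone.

3 bolts

A_b = π·0.625²/4 = 0.3068 in².
Per-bolt allowable strength R_n/Ω = 68 × 0.3068 × 2 / 2 = 20.86 kips.
n ≥ 59.1 / 20.86 = 2.833 → use 3 bolts.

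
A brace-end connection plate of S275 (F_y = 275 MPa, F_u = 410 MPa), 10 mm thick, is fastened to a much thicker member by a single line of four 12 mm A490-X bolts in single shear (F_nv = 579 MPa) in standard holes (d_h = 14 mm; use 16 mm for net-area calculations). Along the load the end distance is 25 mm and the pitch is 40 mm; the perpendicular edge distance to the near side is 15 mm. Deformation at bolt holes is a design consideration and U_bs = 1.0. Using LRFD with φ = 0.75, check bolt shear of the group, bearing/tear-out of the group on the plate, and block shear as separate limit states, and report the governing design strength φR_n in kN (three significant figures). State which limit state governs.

186 kN (block shear governs)

Bolt shear: A_b = π·12²/4 = 113.1 mm²; R_n = 579 × 113.1 × 4 × 1 / 1000 = 261.9 kN → 0.75 × 261.9 = 196 kN.
Bearing: edge l_c = 18, r_n = 88.56 kN; interior l_c = 26, r_n = 118.1 kN; R_n = 88.56 + 3·118.1 = 442.8 kN → 332 kN.
Block shear: A_gv = 1450, A_nv = 890, A_nt = 70 mm²; R_n = min(0.6F_uA_nv, 0.6F_yA_gv) + U_bs·F_u·A_nt = 247.6 kN → 186 kN.
Block shear governs: 186 kN.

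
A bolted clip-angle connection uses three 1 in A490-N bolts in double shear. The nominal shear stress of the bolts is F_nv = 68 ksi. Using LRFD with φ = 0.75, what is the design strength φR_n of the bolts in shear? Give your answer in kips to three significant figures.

240 kips

A_b = π × 1² / 4 = 0.7854 in².
R_n = F_nv · A_b · n · n_s = 68 × 0.7854 × 3 × 2 = 320.4 kips.
Design strength φR_n = 0.75 × 320.4 = 240 kips.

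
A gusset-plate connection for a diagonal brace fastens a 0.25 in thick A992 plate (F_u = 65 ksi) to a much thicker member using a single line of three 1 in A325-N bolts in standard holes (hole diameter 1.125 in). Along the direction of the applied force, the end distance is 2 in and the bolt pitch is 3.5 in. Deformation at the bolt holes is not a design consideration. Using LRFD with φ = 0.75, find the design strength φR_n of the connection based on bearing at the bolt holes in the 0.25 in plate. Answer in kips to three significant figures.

Per bolt r_n = 1.5 l_c t F_u ≤ 3.0 d t F_u; upper limit = 3.0 × 1 × 0.25 × 65 = 48.75 kips.
Edge bolt: l_c = 2 − 1.125/2 = 1.438 in → 1.5 × 1.438 × 0.25 × 65 = 35.04 → r_n = 35.04 kips.
Interior bolts: l_c = 3.5 − 1.125 = 2.375 in → 1.5 × 2.375 × 0.25 × 65 = 57.89 → r_n = 48.75 kips.
R_n = 1 × 35.04 + 2 × 48.75 = 132.5 kips.
Design strength φR_n = 0.75 × 132.5 = 99.4 kips.

99.4 kips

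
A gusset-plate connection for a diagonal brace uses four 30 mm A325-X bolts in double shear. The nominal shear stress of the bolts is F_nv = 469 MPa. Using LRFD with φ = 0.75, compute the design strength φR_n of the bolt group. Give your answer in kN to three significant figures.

A_b = π × 30² / 4 = 706.9 mm².
R_n = F_nv · A_b · n · n_s = 469 × 706.9 × 4 × 2 / 1000 = 2652 kN.
Design strength φR_n = 0.75 × 2652 = 1990 kN.

1990 kN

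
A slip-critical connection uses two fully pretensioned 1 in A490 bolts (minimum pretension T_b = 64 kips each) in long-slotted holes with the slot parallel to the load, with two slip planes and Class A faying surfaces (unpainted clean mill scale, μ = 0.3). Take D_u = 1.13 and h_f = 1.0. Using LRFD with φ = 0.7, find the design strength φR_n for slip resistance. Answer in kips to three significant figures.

R_n = μ · D_u · h_f · T_b · n_s · n_b = 0.3 × 1.13 × 1.0 × 64 × 2 × 2 = 86.78 kips.
Design strength φR_n = 0.7 × 86.78 = 60.7 kips.

60.7 kips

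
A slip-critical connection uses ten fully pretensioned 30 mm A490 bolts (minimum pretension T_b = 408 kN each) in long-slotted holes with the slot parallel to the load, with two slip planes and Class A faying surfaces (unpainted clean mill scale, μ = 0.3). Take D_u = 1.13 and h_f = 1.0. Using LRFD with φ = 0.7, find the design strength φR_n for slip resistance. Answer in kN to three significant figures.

1940 kN

R_n = μ · D_u · h_f · T_b · n_s · n_b = 0.3 × 1.13 × 1.0 × 408 × 2 × 10 = 2766 kN.
Design strength φR_n = 0.7 × 2766 = 1940 kN.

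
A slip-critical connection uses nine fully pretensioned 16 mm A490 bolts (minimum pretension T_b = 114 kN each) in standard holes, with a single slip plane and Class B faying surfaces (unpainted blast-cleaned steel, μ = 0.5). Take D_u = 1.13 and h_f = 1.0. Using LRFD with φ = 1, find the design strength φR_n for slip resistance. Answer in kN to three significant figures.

580 kN

R_n = μ · D_u · h_f · T_b · n_s · n_b = 0.5 × 1.13 × 1.0 × 114 × 1 × 9 = 579.7 kN.
Design strength φR_n = 1 × 579.7 = 580 kN.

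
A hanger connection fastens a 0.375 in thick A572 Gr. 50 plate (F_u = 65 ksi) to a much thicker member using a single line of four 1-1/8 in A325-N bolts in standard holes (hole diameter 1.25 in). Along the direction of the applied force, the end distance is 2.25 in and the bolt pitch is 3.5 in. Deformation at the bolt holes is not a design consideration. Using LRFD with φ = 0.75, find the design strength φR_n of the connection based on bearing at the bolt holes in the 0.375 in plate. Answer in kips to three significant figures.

Per bolt r_n = 1.5 l_c t F_u ≤ 3.0 d t F_u; upper limit = 3.0 × 1.125 × 0.375 × 65 = 82.27 kips.
Edge bolt: l_c = 2.25 − 1.25/2 = 1.625 in → 1.5 × 1.625 × 0.375 × 65 = 59.41 → r_n = 59.41 kips.
Interior bolts: l_c = 3.5 − 1.25 = 2.25 in → 1.5 × 2.25 × 0.375 × 65 = 82.27 → r_n = 82.27 kips.
R_n = 1 × 59.41 + 3 × 82.27 = 306.2 kips.
Design strength φR_n = 0.75 × 306.2 = 230 kips.

230 kips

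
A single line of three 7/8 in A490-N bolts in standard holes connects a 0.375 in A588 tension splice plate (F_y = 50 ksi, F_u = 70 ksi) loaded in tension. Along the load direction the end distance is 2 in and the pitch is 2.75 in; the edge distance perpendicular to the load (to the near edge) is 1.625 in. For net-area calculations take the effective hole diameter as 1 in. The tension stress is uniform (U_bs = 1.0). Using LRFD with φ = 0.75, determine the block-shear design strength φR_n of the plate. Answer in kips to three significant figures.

Shear plane L_v = 2 + 2·2.75 = 7.5 in; A_gv = 7.5 × 0.375 = 2.812 in².
A_nv = (7.5 − 2.5·1) × 0.375 = 1.875 in².
A_nt = (1.625 − 0.5·1) × 0.375 = 0.4219 in².
0.6 F_u A_nv = 78.75 kips; 0.6 F_y A_gv = 84.38 kips → shear rupture governs the shear term.
R_n = 78.75 + 1.0 × 70 × 0.4219 = 108.3 kips.
Design strength φR_n = 0.75 × 108.3 = 81.2 kips.

81.2 kips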